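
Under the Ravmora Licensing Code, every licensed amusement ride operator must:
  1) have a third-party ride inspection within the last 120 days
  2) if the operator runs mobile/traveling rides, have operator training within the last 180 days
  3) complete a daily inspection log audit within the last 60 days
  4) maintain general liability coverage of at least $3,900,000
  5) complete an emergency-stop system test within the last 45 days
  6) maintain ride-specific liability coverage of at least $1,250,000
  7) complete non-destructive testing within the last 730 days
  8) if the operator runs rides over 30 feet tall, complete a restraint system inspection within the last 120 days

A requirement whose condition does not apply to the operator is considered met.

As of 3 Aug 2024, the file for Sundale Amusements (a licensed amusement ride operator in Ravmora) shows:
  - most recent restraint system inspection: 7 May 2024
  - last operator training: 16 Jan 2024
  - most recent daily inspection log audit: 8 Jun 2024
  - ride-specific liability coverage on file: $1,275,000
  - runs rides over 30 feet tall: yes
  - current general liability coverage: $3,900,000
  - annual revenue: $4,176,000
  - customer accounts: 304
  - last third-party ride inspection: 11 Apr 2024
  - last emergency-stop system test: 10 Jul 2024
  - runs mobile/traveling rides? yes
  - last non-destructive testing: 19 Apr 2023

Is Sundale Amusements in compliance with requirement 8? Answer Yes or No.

Yes

8. condition 'runs rides over 30 feet tall' holds; restraint system inspection 88 days ago vs limit 120 → met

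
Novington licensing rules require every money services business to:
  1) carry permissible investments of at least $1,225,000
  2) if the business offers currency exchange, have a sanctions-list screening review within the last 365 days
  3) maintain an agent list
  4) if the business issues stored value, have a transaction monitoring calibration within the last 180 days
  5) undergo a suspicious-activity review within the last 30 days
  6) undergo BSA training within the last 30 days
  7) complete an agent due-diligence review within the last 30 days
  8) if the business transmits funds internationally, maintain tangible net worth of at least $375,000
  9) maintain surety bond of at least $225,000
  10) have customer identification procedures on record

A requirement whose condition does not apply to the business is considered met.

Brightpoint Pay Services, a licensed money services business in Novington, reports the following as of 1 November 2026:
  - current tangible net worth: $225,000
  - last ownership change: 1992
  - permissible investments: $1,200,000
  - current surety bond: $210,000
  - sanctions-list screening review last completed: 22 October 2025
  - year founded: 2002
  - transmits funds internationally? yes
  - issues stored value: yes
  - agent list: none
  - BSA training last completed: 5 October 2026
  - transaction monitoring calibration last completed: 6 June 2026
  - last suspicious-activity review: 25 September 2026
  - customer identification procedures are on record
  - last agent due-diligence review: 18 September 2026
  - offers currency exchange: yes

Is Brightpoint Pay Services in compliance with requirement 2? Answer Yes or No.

No

2. condition 'offers currency exchange' holds; sanctions-list screening review 375 days ago vs limit 365 → not met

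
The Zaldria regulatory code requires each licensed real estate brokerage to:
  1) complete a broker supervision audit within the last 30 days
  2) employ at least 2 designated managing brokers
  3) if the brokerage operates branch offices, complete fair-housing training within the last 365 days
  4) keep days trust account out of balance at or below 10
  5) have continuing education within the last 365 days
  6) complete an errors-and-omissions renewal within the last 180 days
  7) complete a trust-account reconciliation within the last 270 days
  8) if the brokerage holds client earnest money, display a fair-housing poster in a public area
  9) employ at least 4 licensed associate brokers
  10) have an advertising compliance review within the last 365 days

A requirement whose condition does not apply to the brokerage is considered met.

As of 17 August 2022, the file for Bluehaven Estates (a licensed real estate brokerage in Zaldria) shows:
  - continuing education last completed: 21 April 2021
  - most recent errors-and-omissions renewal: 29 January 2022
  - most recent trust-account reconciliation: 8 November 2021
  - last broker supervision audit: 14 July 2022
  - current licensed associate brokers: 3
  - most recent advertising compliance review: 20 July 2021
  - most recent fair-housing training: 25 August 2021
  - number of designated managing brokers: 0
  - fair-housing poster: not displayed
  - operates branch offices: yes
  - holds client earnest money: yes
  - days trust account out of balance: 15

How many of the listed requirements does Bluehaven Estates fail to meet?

1. broker supervision audit 34 days ago vs limit 30 → not met
2. designated managing brokers 0 < 2 → not met
3. condition 'operates branch offices' holds; fair-housing training 357 days ago vs limit 365 → met
4. days trust account out of balance 15 > 10 → not met
5. continuing education 483 days ago vs limit 365 → not met
6. errors-and-omissions renewal 200 days ago vs limit 180 → not met
7. trust-account reconciliation 282 days ago vs limit 270 → not met
8. condition 'holds client earnest money' holds; fair-housing poster absent → not met
9. licensed associate brokers 3 < 4 → not met
10. advertising compliance review 393 days ago vs limit 365 → not met
Not met: 9 of 10

9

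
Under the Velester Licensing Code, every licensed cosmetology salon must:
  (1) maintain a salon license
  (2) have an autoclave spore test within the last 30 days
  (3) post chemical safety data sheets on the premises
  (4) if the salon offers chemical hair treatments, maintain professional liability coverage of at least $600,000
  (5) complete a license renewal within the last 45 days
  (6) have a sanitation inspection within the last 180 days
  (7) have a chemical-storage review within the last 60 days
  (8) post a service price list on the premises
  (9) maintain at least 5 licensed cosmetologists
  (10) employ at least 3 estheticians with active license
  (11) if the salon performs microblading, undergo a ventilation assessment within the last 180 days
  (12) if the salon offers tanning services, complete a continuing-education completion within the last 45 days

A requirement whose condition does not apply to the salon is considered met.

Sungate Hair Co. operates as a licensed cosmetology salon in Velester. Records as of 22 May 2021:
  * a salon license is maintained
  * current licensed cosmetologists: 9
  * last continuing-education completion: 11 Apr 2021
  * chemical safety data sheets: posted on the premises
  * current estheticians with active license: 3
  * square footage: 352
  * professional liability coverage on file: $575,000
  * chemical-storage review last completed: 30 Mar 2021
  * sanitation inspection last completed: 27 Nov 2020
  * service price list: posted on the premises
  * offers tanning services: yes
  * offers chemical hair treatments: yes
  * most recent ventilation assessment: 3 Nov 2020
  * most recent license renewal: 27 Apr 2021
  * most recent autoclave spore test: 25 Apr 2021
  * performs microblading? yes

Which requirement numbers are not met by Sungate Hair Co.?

1. salon license present → met
2. autoclave spore test 27 days ago vs limit 30 → met
3. chemical safety data sheets present → met
4. condition 'offers chemical hair treatments' holds; professional liability coverage $575,000 < $600,000 → not met
5. license renewal 25 days ago vs limit 45 → met
6. sanitation inspection 176 days ago vs limit 180 → met
7. chemical-storage review 53 days ago vs limit 60 → met
8. service price list present → met
9. licensed cosmetologists 9 ≥ 5 → met
10. estheticians with active license 3 ≥ 3 → met
11. condition 'performs microblading' holds; ventilation assessment 200 days ago vs limit 180 → not met
12. condition 'offers tanning services' holds; continuing-education completion 41 days ago vs limit 45 → met
Not met: 4, 11

4, 11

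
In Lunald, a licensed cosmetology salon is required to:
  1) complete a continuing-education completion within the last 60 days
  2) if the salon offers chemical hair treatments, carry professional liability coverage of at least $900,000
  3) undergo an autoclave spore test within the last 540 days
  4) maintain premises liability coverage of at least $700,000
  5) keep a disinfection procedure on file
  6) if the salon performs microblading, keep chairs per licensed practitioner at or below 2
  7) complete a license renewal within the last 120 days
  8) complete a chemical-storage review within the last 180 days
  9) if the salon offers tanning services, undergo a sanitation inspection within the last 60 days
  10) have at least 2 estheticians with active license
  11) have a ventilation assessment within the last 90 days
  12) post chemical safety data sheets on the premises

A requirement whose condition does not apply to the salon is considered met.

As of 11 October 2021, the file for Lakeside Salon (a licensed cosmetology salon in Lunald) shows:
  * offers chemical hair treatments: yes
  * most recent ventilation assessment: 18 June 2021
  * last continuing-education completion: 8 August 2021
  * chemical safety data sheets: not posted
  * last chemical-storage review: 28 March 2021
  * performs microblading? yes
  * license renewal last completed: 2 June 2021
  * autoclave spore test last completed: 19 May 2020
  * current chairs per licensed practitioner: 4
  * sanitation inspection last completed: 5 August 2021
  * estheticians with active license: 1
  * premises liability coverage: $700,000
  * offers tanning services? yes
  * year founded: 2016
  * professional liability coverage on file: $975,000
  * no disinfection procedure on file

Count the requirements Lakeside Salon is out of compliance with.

1. continuing-education completion 64 days ago vs limit 60 → not met
2. condition 'offers chemical hair treatments' holds; professional liability coverage $975,000 ≥ $900,000 → met
3. autoclave spore test 510 days ago vs limit 540 → met
4. premises liability coverage $700,000 ≥ $700,000 → met
5. disinfection procedure absent → not met
6. condition 'performs microblading' holds; chairs per licensed practitioner 4 > 2 → not met
7. license renewal 131 days ago vs limit 120 → not met
8. chemical-storage review 197 days ago vs limit 180 → not met
9. condition 'offers tanning services' holds; sanitation inspection 67 days ago vs limit 60 → not met
10. estheticians with active license 1 < 2 → not met
11. ventilation assessment 115 days ago vs limit 90 → not met
12. chemical safety data sheets absent → not met
Not met: 9 of 12

9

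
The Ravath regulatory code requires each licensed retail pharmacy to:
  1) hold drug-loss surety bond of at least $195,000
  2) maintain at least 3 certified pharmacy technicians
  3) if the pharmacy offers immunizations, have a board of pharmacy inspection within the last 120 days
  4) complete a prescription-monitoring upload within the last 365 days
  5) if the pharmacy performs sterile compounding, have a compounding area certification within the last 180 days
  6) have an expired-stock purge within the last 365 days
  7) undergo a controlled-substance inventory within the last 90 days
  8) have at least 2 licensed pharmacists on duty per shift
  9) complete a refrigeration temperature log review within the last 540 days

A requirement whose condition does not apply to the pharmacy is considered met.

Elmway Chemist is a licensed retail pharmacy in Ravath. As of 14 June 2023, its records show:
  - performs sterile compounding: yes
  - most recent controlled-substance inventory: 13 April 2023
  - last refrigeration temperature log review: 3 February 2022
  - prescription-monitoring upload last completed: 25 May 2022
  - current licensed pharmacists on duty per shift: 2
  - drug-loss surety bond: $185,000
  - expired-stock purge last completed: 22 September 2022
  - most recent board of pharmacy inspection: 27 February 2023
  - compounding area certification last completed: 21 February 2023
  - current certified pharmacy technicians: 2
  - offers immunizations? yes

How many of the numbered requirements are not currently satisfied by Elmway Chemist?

3

1. drug-loss surety bond $185,000 < $195,000 → not met
2. certified pharmacy technicians 2 < 3 → not met
3. condition 'offers immunizations' holds; board of pharmacy inspection 107 days ago vs limit 120 → met
4. prescription-monitoring upload 385 days ago vs limit 365 → not met
5. condition 'performs sterile compounding' holds; compounding area certification 113 days ago vs limit 180 → met
6. expired-stock purge 265 days ago vs limit 365 → met
7. controlled-substance inventory 62 days ago vs limit 90 → met
8. licensed pharmacists on duty per shift 2 ≥ 2 → met
9. refrigeration temperature log review 496 days ago vs limit 540 → met
Not met: 3 of 9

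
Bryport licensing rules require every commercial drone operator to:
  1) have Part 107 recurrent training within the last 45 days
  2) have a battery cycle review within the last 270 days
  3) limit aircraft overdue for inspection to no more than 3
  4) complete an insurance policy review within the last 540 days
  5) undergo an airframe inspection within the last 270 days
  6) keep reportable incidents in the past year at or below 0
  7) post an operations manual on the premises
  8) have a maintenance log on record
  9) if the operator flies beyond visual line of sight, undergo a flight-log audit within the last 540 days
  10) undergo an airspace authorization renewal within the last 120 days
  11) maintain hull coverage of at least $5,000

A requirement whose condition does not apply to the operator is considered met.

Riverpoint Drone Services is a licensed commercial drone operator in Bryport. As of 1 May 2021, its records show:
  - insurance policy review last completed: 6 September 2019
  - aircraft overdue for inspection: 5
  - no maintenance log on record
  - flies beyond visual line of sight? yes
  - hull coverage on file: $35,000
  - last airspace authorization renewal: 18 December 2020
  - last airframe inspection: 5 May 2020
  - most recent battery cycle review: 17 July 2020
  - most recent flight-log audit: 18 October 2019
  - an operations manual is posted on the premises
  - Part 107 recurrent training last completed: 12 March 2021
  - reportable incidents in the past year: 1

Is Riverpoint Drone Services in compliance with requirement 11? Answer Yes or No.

Yes

11. hull coverage $35,000 ≥ $5,000 → met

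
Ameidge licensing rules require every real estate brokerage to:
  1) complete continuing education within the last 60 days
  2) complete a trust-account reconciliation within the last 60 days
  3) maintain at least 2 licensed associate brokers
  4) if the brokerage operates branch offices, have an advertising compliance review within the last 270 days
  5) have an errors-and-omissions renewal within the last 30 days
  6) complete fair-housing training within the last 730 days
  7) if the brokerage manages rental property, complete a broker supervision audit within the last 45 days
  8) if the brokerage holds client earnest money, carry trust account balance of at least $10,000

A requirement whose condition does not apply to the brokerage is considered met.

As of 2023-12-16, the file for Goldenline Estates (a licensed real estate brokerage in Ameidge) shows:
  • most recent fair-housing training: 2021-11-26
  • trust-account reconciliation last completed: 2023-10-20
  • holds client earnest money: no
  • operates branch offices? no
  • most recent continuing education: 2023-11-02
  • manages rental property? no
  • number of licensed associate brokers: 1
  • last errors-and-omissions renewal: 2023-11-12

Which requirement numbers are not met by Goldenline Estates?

3, 5, 6

1. continuing education 44 days ago vs limit 60 → met
2. trust-account reconciliation 57 days ago vs limit 60 → met
3. licensed associate brokers 1 < 2 → not met
4. condition 'operates branch offices' does not hold → requirement n/a → met
5. errors-and-omissions renewal 34 days ago vs limit 30 → not met
6. fair-housing training 750 days ago vs limit 730 → not met
7. condition 'manages rental property' does not hold → requirement n/a → met
8. condition 'holds client earnest money' does not hold → requirement n/a → met
Not met: 3, 5, 6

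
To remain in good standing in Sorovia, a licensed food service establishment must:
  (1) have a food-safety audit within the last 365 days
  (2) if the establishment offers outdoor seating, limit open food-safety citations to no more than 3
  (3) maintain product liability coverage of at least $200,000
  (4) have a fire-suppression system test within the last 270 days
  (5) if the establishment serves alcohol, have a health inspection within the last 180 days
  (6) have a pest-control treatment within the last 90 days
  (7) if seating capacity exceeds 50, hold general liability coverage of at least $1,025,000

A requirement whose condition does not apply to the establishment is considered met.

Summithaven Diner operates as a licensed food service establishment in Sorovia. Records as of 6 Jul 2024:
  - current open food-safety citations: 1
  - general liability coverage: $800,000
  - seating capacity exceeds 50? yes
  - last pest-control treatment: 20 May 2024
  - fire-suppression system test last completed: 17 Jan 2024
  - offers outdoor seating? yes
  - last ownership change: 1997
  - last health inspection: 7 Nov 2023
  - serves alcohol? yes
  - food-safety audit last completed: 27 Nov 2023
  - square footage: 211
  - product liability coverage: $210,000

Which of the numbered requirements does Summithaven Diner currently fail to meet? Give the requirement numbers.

1. food-safety audit 222 days ago vs limit 365 → met
2. condition 'offers outdoor seating' holds; open food-safety citations 1 ≤ 3 → met
3. product liability coverage $210,000 ≥ $200,000 → met
4. fire-suppression system test 171 days ago vs limit 270 → met
5. condition 'serves alcohol' holds; health inspection 242 days ago vs limit 180 → not met
6. pest-control treatment 47 days ago vs limit 90 → met
7. condition 'seating capacity exceeds 50' holds; general liability coverage $800,000 < $1,025,000 → not met
Not met: 5, 7

5, 7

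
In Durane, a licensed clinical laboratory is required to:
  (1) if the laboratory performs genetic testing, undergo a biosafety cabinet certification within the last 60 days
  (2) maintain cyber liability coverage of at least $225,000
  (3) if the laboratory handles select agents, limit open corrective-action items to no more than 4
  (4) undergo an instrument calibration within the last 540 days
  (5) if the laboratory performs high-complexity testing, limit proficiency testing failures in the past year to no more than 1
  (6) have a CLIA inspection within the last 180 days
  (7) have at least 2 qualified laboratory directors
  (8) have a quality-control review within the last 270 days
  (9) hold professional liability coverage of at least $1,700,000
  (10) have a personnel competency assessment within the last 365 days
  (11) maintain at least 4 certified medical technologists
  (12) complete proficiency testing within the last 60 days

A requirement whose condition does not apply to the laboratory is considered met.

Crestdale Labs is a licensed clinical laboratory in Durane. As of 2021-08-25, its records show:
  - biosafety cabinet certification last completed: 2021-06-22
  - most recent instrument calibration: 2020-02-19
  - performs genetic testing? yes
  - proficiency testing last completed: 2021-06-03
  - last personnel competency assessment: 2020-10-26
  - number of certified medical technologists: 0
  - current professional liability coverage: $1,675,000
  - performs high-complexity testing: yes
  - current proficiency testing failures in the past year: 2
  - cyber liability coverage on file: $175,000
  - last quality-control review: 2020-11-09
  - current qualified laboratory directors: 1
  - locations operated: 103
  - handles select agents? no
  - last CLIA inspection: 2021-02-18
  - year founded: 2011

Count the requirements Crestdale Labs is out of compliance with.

1. condition 'performs genetic testing' holds; biosafety cabinet certification 64 days ago vs limit 60 → not met
2. cyber liability coverage $175,000 < $225,000 → not met
3. condition 'handles select agents' does not hold → requirement n/a → met
4. instrument calibration 553 days ago vs limit 540 → not met
5. condition 'performs high-complexity testing' holds; proficiency testing failures in the past year 2 > 1 → not met
6. CLIA inspection 188 days ago vs limit 180 → not met
7. qualified laboratory directors 1 < 2 → not met
8. quality-control review 289 days ago vs limit 270 → not met
9. professional liability coverage $1,675,000 < $1,700,000 → not met
10. personnel competency assessment 303 days ago vs limit 365 → met
11. certified medical technologists 0 < 4 → not met
12. proficiency testing 83 days ago vs limit 60 → not met
Not met: 10 of 12

10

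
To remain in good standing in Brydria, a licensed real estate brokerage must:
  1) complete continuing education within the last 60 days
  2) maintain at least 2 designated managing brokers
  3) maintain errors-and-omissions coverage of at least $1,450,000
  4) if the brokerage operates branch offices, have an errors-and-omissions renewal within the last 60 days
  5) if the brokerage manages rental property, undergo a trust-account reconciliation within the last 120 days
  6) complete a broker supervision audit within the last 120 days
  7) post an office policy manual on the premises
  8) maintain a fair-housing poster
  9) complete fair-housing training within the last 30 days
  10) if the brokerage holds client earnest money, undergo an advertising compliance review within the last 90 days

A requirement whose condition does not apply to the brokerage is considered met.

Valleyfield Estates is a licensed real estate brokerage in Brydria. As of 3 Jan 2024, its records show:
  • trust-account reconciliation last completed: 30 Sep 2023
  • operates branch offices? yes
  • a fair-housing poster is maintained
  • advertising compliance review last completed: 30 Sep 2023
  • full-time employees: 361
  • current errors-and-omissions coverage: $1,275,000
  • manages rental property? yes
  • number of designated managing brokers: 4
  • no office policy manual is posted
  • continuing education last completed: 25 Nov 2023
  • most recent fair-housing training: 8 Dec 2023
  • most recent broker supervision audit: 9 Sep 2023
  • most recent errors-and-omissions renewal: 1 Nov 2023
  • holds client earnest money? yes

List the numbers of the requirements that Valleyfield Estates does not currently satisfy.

3, 4, 7, 10

1. continuing education 39 days ago vs limit 60 → met
2. designated managing brokers 4 ≥ 2 → met
3. errors-and-omissions coverage $1,275,000 < $1,450,000 → not met
4. condition 'operates branch offices' holds; errors-and-omissions renewal 63 days ago vs limit 60 → not met
5. condition 'manages rental property' holds; trust-account reconciliation 95 days ago vs limit 120 → met
6. broker supervision audit 116 days ago vs limit 120 → met
7. office policy manual absent → not met
8. fair-housing poster present → met
9. fair-housing training 26 days ago vs limit 30 → met
10. condition 'holds client earnest money' holds; advertising compliance review 95 days ago vs limit 90 → not met
Not met: 3, 4, 7, 10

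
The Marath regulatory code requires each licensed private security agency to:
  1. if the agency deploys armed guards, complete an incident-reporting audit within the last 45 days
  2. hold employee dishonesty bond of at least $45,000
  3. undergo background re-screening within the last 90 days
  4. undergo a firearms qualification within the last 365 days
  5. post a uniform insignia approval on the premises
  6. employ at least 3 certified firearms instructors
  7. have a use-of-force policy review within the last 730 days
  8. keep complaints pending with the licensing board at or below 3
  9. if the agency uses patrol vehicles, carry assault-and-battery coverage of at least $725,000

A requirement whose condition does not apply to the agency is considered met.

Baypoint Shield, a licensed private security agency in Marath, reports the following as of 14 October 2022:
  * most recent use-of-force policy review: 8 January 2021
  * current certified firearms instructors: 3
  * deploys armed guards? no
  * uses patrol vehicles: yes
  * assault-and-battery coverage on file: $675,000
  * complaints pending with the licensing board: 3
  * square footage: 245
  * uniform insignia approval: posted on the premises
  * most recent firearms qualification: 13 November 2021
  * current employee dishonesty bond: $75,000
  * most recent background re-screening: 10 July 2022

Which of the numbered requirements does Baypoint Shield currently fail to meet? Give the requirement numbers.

1. condition 'deploys armed guards' does not hold → requirement n/a → met
2. employee dishonesty bond $75,000 ≥ $45,000 → met
3. background re-screening 96 days ago vs limit 90 → not met
4. firearms qualification 335 days ago vs limit 365 → met
5. uniform insignia approval present → met
6. certified firearms instructors 3 ≥ 3 → met
7. use-of-force policy review 644 days ago vs limit 730 → met
8. complaints pending with the licensing board 3 ≤ 3 → met
9. condition 'uses patrol vehicles' holds; assault-and-battery coverage $675,000 < $725,000 → not met
Not met: 3, 9

3, 9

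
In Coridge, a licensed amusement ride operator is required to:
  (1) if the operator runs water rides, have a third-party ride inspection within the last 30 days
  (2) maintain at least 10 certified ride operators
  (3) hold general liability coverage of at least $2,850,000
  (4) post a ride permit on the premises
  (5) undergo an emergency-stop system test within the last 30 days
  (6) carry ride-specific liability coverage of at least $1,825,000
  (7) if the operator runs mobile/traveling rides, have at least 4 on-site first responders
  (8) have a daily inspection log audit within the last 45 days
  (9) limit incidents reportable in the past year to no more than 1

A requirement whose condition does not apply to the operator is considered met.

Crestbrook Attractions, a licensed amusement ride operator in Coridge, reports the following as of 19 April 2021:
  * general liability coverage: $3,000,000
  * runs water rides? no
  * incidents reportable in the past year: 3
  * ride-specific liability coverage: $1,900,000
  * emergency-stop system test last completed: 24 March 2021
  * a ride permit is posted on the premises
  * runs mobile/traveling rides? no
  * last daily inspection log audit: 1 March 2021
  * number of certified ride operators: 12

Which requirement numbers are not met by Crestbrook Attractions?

8, 9

1. condition 'runs water rides' does not hold → requirement n/a → met
2. certified ride operators 12 ≥ 10 → met
3. general liability coverage $3,000,000 ≥ $2,850,000 → met
4. ride permit present → met
5. emergency-stop system test 26 days ago vs limit 30 → met
6. ride-specific liability coverage $1,900,000 ≥ $1,825,000 → met
7. condition 'runs mobile/traveling rides' does not hold → requirement n/a → met
8. daily inspection log audit 49 days ago vs limit 45 → not met
9. incidents reportable in the past year 3 > 1 → not met
Not met: 8, 9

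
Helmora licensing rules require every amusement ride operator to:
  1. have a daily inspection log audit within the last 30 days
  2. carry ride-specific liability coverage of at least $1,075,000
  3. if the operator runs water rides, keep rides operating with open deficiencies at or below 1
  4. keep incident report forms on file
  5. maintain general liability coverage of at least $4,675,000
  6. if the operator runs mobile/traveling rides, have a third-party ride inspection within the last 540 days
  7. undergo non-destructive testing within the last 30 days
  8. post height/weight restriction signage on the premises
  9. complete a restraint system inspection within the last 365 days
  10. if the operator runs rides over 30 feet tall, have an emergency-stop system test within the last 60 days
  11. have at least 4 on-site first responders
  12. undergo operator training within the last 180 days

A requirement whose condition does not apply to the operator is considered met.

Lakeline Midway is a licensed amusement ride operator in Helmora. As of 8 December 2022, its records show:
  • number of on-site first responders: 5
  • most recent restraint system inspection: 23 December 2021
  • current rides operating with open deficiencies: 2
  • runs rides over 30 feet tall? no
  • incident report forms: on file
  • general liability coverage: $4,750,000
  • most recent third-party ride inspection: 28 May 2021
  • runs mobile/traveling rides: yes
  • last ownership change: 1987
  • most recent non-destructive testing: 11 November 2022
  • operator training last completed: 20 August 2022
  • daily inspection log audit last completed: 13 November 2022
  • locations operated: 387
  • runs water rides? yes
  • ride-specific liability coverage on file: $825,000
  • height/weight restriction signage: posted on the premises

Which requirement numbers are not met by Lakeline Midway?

1. daily inspection log audit 25 days ago vs limit 30 → met
2. ride-specific liability coverage $825,000 < $1,075,000 → not met
3. condition 'runs water rides' holds; rides operating with open deficiencies 2 > 1 → not met
4. incident report forms present → met
5. general liability coverage $4,750,000 ≥ $4,675,000 → met
6. condition 'runs mobile/traveling rides' holds; third-party ride inspection 559 days ago vs limit 540 → not met
7. non-destructive testing 27 days ago vs limit 30 → met
8. height/weight restriction signage present → met
9. restraint system inspection 350 days ago vs limit 365 → met
10. condition 'runs rides over 30 feet tall' does not hold → requirement n/a → met
11. on-site first responders 5 ≥ 4 → met
12. operator training 110 days ago vs limit 180 → met
Not met: 2, 3, 6

2, 3, 6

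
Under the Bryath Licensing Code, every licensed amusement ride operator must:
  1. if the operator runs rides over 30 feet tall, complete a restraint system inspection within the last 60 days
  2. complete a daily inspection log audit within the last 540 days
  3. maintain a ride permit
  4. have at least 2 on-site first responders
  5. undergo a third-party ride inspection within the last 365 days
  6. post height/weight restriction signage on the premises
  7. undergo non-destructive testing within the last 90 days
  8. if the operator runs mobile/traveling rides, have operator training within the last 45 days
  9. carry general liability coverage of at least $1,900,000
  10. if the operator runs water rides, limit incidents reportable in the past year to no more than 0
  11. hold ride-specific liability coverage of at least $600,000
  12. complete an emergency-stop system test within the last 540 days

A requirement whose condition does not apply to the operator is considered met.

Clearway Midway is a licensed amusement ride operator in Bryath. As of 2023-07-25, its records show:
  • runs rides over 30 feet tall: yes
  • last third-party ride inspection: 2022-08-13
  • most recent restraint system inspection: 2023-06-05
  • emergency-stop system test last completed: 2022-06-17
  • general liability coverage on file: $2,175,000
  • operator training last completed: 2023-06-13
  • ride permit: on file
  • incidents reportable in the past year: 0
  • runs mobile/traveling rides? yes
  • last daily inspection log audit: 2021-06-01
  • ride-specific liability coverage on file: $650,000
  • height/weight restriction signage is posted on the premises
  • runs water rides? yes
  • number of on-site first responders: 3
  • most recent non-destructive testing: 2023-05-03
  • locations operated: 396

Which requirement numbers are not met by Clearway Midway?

2

1. condition 'runs rides over 30 feet tall' holds; restraint system inspection 50 days ago vs limit 60 → met
2. daily inspection log audit 784 days ago vs limit 540 → not met
3. ride permit present → met
4. on-site first responders 3 ≥ 2 → met
5. third-party ride inspection 346 days ago vs limit 365 → met
6. height/weight restriction signage present → met
7. non-destructive testing 83 days ago vs limit 90 → met
8. condition 'runs mobile/traveling rides' holds; operator training 42 days ago vs limit 45 → met
9. general liability coverage $2,175,000 ≥ $1,900,000 → met
10. condition 'runs water rides' holds; incidents reportable in the past year 0 ≤ 0 → met
11. ride-specific liability coverage $650,000 ≥ $600,000 → met
12. emergency-stop system test 403 days ago vs limit 540 → met
Not met: 2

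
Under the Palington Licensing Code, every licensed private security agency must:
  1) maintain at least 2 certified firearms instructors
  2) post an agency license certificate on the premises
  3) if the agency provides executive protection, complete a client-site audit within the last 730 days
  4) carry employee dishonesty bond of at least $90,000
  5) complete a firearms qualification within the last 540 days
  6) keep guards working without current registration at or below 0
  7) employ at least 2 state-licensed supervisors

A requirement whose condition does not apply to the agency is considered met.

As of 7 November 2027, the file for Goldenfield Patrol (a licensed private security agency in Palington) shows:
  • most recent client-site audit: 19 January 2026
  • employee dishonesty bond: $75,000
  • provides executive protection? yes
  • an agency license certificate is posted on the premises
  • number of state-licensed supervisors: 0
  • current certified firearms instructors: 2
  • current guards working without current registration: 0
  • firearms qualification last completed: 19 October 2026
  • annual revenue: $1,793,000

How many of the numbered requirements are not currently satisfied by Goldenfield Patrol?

2

1. certified firearms instructors 2 ≥ 2 → met
2. agency license certificate present → met
3. condition 'provides executive protection' holds; client-site audit 657 days ago vs limit 730 → met
4. employee dishonesty bond $75,000 < $90,000 → not met
5. firearms qualification 384 days ago vs limit 540 → met
6. guards working without current registration 0 ≤ 0 → met
7. state-licensed supervisors 0 < 2 → not met
Not met: 2 of 7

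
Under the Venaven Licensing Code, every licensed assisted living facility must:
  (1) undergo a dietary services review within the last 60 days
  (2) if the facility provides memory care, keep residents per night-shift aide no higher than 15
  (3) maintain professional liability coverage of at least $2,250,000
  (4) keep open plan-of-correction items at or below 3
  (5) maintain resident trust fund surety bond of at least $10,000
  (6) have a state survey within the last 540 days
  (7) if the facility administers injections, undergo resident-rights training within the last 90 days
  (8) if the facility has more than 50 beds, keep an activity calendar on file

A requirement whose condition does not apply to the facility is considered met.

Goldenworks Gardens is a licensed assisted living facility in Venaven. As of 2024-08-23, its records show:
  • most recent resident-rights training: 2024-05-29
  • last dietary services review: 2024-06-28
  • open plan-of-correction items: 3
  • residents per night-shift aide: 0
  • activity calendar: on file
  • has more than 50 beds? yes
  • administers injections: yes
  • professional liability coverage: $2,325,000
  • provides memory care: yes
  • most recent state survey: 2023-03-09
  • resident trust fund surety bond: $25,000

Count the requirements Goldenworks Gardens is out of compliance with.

1. dietary services review 56 days ago vs limit 60 → met
2. condition 'provides memory care' holds; residents per night-shift aide 0 ≤ 15 → met
3. professional liability coverage $2,325,000 ≥ $2,250,000 → met
4. open plan-of-correction items 3 ≤ 3 → met
5. resident trust fund surety bond $25,000 ≥ $10,000 → met
6. state survey 533 days ago vs limit 540 → met
7. condition 'administers injections' holds; resident-rights training 86 days ago vs limit 90 → met
8. condition 'has more than 50 beds' holds; activity calendar present → met
Not met: 0 of 8

0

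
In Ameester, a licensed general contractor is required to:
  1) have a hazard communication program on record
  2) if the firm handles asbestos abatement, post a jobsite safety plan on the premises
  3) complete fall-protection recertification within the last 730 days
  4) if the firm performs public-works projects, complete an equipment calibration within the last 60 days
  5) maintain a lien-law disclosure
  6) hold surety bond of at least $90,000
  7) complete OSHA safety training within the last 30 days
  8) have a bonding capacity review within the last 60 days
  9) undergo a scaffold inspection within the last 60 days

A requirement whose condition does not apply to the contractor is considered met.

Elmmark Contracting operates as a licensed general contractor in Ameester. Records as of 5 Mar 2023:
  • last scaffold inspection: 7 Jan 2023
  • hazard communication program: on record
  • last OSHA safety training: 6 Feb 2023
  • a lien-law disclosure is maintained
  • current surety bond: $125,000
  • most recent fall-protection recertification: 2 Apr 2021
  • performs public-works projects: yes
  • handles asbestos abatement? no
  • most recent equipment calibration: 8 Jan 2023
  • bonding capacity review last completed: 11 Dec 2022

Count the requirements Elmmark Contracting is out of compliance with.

1

1. hazard communication program present → met
2. condition 'handles asbestos abatement' does not hold → requirement n/a → met
3. fall-protection recertification 702 days ago vs limit 730 → met
4. condition 'performs public-works projects' holds; equipment calibration 56 days ago vs limit 60 → met
5. lien-law disclosure present → met
6. surety bond $125,000 ≥ $90,000 → met
7. OSHA safety training 27 days ago vs limit 30 → met
8. bonding capacity review 84 days ago vs limit 60 → not met
9. scaffold inspection 57 days ago vs limit 60 → met
Not met: 1 of 9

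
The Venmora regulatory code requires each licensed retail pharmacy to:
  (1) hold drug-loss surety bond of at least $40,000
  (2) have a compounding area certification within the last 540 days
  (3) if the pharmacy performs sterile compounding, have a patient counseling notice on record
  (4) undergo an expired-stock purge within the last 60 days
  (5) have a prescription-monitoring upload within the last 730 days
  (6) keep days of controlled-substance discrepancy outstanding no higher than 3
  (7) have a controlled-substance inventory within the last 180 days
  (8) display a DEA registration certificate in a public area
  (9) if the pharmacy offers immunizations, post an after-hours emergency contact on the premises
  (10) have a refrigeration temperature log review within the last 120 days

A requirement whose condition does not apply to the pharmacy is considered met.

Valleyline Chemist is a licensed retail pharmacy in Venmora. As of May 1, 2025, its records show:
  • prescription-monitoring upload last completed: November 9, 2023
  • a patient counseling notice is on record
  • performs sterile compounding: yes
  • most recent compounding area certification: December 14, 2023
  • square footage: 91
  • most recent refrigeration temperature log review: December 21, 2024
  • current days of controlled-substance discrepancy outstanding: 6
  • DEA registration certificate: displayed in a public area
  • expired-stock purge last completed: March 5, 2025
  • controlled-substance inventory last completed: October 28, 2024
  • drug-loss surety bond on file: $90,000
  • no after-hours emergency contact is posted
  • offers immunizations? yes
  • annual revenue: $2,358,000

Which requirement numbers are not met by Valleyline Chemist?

1. drug-loss surety bond $90,000 ≥ $40,000 → met
2. compounding area certification 504 days ago vs limit 540 → met
3. condition 'performs sterile compounding' holds; patient counseling notice present → met
4. expired-stock purge 57 days ago vs limit 60 → met
5. prescription-monitoring upload 539 days ago vs limit 730 → met
6. days of controlled-substance discrepancy outstanding 6 > 3 → not met
7. controlled-substance inventory 185 days ago vs limit 180 → not met
8. DEA registration certificate present → met
9. condition 'offers immunizations' holds; after-hours emergency contact absent → not met
10. refrigeration temperature log review 131 days ago vs limit 120 → not met
Not met: 6, 7, 9, 10

6, 7, 9, 10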